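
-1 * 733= -733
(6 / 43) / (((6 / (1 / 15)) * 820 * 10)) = 1 / 5289000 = 0.00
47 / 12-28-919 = -11317 / 12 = -943.08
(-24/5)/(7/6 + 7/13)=-1872/665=-2.82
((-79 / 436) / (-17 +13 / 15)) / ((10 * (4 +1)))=237 / 1055120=0.00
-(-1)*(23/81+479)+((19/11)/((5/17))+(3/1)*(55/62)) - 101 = 106842991/276210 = 386.82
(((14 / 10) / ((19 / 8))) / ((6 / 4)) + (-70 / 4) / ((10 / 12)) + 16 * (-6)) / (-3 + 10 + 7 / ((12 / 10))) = -66466 / 7315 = -9.09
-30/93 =-10/31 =-0.32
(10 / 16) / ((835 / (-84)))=-0.06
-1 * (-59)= 59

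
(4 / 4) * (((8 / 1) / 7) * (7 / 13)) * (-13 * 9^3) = -5832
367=367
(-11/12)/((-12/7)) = 77/144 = 0.53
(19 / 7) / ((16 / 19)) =361 / 112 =3.22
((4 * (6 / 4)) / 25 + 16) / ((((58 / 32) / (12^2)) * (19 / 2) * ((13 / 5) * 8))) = 8064 / 1235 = 6.53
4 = 4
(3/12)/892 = 1/3568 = 0.00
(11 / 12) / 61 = 11 / 732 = 0.02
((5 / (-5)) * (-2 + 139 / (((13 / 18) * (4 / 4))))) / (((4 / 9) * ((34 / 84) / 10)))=-2339820 / 221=-10587.42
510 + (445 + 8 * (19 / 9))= 8747 / 9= 971.89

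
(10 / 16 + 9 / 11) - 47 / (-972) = 31895 / 21384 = 1.49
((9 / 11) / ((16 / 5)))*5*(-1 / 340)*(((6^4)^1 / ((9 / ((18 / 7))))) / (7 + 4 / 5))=-6075 / 34034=-0.18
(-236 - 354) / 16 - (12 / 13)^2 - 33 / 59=-3054029 / 79768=-38.29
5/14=0.36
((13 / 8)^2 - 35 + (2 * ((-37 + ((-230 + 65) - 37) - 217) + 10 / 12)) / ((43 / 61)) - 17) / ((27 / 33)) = -121762685 / 74304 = -1638.71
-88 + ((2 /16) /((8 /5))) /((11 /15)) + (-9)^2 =-4853 /704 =-6.89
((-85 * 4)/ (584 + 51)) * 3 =-204/ 127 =-1.61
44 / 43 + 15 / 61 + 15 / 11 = 75964 / 28853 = 2.63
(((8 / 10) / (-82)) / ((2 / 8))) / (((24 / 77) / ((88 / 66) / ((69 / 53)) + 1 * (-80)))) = 1258796 / 127305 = 9.89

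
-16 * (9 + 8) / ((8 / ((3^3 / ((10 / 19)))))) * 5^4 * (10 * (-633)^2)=-4368010961250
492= 492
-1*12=-12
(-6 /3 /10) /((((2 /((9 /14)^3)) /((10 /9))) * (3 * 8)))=-27 /21952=-0.00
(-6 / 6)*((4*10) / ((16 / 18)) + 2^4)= -61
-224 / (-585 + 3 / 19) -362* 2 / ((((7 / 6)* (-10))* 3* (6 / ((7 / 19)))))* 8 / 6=822044 / 395865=2.08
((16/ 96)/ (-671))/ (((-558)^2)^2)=-1/ 390310798036896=-0.00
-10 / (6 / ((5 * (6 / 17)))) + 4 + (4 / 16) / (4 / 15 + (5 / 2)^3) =34836 / 32419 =1.07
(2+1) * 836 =2508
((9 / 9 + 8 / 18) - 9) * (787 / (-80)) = 13379 / 180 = 74.33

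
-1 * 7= -7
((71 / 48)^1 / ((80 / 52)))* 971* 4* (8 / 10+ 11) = 52877747 / 1200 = 44064.79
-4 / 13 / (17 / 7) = -28 / 221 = -0.13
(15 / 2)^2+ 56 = 449 / 4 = 112.25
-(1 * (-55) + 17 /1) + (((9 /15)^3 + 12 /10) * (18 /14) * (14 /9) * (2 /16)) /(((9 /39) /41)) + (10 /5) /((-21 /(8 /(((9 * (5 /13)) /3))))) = 3157361 /31500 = 100.23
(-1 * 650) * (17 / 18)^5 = -461453525 / 944784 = -488.42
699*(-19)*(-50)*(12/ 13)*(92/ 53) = 733111200/ 689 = 1064022.06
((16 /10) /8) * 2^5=32 /5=6.40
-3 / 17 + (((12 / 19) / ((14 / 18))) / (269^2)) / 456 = -1097137329 / 6217112398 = -0.18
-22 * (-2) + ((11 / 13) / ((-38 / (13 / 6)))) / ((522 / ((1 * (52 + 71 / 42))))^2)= 44.00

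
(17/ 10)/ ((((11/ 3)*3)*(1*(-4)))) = -17/ 440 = -0.04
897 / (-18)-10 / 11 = -3349 / 66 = -50.74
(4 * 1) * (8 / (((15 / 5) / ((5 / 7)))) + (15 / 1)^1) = 1420 / 21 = 67.62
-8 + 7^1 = -1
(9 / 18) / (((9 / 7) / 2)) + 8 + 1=88 / 9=9.78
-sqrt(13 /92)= -sqrt(299) /46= -0.38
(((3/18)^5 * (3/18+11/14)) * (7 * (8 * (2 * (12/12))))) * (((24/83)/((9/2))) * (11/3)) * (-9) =-1760/60507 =-0.03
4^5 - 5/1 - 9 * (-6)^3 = 2963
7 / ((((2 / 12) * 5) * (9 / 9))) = 42 / 5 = 8.40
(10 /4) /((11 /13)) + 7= 219 /22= 9.95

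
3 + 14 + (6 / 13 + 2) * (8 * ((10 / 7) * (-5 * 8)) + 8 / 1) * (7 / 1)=-100387 / 13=-7722.08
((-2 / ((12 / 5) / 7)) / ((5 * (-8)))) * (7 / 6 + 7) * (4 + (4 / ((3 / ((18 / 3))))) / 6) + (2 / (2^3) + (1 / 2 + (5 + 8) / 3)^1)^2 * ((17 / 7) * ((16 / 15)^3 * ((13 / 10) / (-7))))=-115979921 / 14883750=-7.79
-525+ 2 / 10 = -2624 / 5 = -524.80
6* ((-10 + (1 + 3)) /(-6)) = 6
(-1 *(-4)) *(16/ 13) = 64/ 13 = 4.92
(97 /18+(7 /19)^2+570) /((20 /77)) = 287961443 /129960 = 2215.77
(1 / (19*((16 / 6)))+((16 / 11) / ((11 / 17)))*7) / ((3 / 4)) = 289771 / 13794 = 21.01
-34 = -34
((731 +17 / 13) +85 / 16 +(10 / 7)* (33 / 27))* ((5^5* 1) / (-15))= -6055409375 / 39312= -154034.63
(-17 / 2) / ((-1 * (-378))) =-17 / 756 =-0.02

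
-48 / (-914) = 24 / 457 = 0.05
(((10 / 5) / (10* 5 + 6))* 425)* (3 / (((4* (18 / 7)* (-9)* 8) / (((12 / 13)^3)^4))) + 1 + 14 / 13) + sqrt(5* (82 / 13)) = sqrt(5330) / 13 + 20549690175027375 / 652346383429468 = 37.12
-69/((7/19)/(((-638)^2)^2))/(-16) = 13575799769631/7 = 1939399967090.14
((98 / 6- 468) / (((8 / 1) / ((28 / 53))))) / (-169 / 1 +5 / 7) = 66395 / 374604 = 0.18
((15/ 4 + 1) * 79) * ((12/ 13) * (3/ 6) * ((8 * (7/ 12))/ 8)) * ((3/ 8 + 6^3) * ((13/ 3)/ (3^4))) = 1169.47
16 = 16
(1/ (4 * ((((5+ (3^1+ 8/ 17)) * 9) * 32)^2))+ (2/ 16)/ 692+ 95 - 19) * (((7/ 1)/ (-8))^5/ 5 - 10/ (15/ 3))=-10386811776108384617/ 65000206856355840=-159.80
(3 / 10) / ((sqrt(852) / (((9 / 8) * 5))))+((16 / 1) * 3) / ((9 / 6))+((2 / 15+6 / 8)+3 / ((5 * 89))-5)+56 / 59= 9 * sqrt(213) / 2272+9086087 / 315060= 28.90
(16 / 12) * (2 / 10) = 4 / 15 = 0.27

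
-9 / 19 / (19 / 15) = -135 / 361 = -0.37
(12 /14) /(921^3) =2 /1822869909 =0.00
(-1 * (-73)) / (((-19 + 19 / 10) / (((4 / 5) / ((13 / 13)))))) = -584 / 171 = -3.42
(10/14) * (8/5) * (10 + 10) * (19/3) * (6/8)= 760/7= 108.57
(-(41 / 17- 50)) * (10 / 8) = 4045 / 68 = 59.49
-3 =-3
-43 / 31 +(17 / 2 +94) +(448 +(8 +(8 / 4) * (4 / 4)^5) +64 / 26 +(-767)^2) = 474613563 / 806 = 588850.57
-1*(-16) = 16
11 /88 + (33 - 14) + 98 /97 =15625 /776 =20.14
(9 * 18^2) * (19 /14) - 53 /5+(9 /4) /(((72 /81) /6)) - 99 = 3863.02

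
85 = 85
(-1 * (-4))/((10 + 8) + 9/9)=4/19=0.21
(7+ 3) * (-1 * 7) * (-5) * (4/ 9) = 1400/ 9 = 155.56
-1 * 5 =-5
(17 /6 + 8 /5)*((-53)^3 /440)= -1500.05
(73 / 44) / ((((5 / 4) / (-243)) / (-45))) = 159651 / 11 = 14513.73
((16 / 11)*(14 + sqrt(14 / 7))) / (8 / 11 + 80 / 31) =6.78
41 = 41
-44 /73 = -0.60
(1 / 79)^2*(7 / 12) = 7 / 74892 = 0.00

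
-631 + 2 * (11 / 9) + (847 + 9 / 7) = 13843 / 63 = 219.73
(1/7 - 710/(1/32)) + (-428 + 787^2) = 4173548/7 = 596221.14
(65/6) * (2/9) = 65/27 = 2.41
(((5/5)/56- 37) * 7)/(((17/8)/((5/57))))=-545/51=-10.69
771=771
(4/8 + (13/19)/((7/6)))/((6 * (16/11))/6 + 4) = 3179/15960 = 0.20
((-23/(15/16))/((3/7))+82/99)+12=-21986/495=-44.42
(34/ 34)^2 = 1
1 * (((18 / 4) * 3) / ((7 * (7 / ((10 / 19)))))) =135 / 931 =0.15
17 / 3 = 5.67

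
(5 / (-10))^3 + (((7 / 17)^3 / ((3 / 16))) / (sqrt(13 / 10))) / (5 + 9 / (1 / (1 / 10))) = -1 / 8 + 54880*sqrt(130) / 11304813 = -0.07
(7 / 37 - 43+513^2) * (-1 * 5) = -48678345 / 37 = -1315630.95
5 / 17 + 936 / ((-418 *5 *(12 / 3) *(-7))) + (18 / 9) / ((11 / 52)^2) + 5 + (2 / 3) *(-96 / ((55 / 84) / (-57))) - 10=7675992391 / 1367905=5611.50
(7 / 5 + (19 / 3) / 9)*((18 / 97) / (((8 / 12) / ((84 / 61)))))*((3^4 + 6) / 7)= 296496 / 29585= 10.02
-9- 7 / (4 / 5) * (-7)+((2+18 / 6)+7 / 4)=59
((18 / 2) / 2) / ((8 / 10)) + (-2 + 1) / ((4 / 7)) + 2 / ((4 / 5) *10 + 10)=287 / 72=3.99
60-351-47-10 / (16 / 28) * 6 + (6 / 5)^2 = -11039 / 25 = -441.56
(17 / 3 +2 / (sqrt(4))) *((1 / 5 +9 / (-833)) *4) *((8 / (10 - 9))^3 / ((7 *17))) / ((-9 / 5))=-32276480 / 2676429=-12.06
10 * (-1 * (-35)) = 350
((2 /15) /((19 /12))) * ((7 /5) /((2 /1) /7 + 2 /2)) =392 /4275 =0.09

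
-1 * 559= -559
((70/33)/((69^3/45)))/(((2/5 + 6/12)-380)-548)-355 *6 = -2130.00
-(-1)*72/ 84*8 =48/ 7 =6.86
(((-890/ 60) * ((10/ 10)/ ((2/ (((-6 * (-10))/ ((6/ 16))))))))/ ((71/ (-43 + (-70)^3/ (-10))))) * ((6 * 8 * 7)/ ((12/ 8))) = -9105967360/ 71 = -128253061.41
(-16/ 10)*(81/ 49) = -648/ 245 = -2.64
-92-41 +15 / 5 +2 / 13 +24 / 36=-5038 / 39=-129.18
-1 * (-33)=33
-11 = -11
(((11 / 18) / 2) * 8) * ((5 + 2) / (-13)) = -154 / 117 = -1.32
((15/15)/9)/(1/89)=89/9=9.89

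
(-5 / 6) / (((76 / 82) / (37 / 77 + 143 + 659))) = -4222385 / 5852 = -721.53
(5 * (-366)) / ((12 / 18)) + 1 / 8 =-21959 / 8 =-2744.88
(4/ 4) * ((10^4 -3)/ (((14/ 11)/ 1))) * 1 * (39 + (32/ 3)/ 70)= 452074337/ 1470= 307533.56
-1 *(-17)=17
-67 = -67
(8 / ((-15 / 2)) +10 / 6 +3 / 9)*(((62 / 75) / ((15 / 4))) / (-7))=-496 / 16875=-0.03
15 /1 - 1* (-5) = 20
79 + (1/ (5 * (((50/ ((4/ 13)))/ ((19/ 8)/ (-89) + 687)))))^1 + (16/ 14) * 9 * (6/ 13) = 2740467/ 32396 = 84.59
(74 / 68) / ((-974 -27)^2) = 37 / 34068034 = 0.00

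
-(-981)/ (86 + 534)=981/ 620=1.58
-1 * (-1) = 1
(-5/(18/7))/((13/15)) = -2.24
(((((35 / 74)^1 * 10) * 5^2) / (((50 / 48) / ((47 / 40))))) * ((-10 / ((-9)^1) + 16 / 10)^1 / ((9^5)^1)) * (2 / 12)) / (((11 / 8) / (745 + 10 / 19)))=2274219080 / 4109633253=0.55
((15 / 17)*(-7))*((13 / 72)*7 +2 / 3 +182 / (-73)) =103495 / 29784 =3.47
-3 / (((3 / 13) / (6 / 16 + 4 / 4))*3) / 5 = -143 / 120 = -1.19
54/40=27/20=1.35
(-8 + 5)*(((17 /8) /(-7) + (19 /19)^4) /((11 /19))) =-2223 /616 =-3.61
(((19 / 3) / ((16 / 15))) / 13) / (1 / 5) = 475 / 208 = 2.28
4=4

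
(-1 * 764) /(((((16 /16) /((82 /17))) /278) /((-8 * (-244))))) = -33996313088 /17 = -1999783122.82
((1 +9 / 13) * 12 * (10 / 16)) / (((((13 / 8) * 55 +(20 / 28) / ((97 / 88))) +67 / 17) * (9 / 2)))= 10157840 / 338404131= 0.03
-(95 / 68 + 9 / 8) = -343 / 136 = -2.52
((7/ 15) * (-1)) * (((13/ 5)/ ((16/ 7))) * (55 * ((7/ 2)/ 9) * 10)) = -49049/ 432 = -113.54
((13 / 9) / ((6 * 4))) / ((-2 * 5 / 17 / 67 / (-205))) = 607087 / 432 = 1405.29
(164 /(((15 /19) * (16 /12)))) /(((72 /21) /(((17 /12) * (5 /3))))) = 92701 /864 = 107.29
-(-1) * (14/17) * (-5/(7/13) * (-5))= 650/17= 38.24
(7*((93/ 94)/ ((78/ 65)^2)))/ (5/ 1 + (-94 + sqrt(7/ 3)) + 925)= 1133825/ 197088014-5425*sqrt(21)/ 2365056168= 0.01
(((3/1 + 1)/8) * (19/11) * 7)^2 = 17689/484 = 36.55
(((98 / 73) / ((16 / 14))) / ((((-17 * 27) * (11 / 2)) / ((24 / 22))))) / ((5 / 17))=-686 / 397485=-0.00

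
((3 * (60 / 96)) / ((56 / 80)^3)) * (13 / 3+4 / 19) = 23125 / 931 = 24.84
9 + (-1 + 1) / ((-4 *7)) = 9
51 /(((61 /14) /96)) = 68544 /61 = 1123.67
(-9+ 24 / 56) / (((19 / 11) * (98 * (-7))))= 330 / 45619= 0.01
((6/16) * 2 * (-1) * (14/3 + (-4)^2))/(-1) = 31/2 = 15.50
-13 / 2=-6.50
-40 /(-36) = 1.11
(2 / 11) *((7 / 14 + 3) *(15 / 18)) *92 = 1610 / 33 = 48.79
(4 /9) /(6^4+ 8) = 0.00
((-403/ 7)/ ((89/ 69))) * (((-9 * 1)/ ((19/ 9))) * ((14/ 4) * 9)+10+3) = 128162463/ 23674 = 5413.64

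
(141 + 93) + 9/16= 3753/16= 234.56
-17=-17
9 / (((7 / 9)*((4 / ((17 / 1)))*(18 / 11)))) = 1683 / 56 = 30.05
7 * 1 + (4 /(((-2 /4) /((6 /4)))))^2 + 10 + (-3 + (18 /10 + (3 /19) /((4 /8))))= 15211 /95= 160.12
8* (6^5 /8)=7776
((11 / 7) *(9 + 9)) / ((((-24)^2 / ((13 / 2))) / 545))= 77935 / 448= 173.96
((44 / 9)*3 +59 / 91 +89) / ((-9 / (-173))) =4926694 / 2457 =2005.17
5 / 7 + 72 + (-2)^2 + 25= 712 / 7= 101.71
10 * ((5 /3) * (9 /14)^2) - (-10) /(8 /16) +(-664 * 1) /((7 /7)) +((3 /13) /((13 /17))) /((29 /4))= -305983745 /480298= -637.07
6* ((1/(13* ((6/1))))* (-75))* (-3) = 225/13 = 17.31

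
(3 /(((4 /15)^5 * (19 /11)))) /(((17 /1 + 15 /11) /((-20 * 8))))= -11222.20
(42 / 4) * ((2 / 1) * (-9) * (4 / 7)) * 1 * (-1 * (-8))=-864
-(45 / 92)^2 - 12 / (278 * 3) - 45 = -53240723 / 1176496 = -45.25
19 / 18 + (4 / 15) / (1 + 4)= 499 / 450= 1.11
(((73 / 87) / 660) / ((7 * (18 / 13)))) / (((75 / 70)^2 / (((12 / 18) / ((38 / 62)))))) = 205933 / 1656925875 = 0.00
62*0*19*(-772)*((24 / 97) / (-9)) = 0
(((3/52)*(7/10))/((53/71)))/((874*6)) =497/48174880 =0.00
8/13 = 0.62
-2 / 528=-1 / 264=-0.00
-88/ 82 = -44/ 41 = -1.07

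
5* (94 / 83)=470 / 83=5.66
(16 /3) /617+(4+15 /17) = 153905 /31467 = 4.89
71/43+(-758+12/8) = -64917/86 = -754.85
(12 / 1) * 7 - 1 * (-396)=480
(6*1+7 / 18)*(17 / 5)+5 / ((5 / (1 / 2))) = 200 / 9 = 22.22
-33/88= -3/8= -0.38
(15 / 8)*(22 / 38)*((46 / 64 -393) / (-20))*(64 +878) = 20056.67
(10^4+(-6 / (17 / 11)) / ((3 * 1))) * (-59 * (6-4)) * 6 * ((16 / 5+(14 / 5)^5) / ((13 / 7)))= -461492946133632 / 690625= -668225080.37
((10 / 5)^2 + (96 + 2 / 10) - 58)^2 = 44521 / 25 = 1780.84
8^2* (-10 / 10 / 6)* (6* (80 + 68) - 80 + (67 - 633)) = -7744 / 3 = -2581.33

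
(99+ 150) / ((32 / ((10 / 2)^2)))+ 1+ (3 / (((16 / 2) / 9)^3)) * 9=119795 / 512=233.97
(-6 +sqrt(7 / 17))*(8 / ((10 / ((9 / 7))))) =-5.51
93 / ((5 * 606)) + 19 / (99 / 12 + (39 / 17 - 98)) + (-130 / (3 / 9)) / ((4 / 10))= -308285727 / 316130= -975.19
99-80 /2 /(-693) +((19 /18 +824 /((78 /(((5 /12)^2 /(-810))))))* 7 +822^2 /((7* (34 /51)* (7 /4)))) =10156124135237 /122594472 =82843.25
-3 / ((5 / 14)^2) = -588 / 25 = -23.52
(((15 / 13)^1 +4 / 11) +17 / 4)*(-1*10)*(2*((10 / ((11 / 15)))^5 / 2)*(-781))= 44466911718750000 / 2093663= 21238810505.20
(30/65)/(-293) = -6/3809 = -0.00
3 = 3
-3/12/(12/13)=-13/48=-0.27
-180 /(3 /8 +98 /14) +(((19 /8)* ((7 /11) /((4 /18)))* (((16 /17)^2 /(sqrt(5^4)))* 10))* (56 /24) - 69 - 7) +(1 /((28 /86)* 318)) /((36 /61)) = -14243925249997 /150303882960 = -94.77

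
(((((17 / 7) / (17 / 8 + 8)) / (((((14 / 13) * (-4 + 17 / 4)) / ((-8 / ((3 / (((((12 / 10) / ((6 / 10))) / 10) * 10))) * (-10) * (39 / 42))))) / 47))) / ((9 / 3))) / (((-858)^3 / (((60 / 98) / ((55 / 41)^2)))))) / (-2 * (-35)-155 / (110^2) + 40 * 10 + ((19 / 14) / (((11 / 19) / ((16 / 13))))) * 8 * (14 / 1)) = -343838464 / 63153376253320998645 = -0.00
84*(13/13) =84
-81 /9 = -9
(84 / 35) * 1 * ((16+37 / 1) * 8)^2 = 2157312 / 5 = 431462.40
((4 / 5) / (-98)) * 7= -2 / 35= -0.06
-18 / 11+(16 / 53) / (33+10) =-40846 / 25069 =-1.63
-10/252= -5/126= -0.04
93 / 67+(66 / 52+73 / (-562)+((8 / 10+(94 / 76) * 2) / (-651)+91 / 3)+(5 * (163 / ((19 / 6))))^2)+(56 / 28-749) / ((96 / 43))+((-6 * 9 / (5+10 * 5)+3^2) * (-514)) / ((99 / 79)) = 23254343503386584343 / 371190423924320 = 62648.02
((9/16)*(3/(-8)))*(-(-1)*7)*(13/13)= -189/128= -1.48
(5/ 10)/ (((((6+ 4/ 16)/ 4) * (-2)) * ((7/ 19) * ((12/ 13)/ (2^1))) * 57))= -26/ 1575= -0.02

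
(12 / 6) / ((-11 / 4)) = -8 / 11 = -0.73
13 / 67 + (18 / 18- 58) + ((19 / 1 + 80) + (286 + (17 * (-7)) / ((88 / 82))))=640623 / 2948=217.31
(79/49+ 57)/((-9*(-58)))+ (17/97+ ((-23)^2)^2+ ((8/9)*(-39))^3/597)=621594814477610/2221794603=279771.50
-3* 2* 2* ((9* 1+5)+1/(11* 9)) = -168.12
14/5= 2.80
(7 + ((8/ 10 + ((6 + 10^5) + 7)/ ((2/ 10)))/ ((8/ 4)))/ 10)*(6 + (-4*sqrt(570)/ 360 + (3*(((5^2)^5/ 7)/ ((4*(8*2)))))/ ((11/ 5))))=366435620347347/ 492800 - 2501029*sqrt(570)/ 9000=743572140.47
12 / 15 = 4 / 5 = 0.80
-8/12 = -2/3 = -0.67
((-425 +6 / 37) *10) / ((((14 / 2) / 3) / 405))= -190985850 / 259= -737397.10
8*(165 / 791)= 1320 / 791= 1.67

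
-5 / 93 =-0.05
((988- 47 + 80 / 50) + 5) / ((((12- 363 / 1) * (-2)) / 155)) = 73439 / 351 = 209.23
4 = 4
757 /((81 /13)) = 9841 /81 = 121.49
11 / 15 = 0.73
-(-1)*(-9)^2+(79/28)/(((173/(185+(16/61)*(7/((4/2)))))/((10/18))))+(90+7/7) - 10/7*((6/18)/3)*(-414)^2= -71887790593/2659356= -27032.03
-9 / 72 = -1 / 8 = -0.12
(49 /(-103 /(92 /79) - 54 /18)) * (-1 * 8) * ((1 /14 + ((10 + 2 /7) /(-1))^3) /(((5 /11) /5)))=-51308.65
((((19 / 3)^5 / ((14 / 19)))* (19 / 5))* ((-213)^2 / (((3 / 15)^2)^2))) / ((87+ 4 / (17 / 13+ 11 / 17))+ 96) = 8052481211.44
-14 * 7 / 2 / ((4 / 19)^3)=-336091 / 64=-5251.42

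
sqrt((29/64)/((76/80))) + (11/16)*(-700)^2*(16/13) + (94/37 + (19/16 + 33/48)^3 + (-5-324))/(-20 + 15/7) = 414633.99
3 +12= 15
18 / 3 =6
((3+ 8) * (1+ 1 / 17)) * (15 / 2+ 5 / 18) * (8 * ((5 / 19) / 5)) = 12320 / 323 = 38.14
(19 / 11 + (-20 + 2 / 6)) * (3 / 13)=-592 / 143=-4.14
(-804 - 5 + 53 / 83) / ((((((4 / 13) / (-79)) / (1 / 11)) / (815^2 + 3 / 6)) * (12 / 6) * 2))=45768815430819 / 14608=3133133586.45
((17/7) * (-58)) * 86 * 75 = -6359700/7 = -908528.57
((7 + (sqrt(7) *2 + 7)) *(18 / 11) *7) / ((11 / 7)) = 1764 *sqrt(7) / 121 + 12348 / 121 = 140.62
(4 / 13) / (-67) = -4 / 871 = -0.00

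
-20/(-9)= 20/9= 2.22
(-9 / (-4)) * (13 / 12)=39 / 16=2.44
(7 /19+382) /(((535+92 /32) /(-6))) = -348720 /81757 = -4.27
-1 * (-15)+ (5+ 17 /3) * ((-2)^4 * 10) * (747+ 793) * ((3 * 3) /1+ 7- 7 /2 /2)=37452815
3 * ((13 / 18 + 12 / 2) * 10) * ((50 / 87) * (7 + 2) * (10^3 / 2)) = 15125000 / 29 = 521551.72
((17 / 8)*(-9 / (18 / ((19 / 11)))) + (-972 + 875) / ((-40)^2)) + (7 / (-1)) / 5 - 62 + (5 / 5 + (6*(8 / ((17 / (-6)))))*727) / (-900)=-138981487 / 2692800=-51.61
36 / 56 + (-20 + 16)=-47 / 14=-3.36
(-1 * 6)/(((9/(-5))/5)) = 50/3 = 16.67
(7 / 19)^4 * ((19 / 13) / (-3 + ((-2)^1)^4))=2401 / 1159171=0.00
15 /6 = 5 /2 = 2.50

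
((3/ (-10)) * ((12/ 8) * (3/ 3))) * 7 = -63/ 20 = -3.15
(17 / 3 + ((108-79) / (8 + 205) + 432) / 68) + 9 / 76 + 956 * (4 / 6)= 44683118 / 68799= 649.47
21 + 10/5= 23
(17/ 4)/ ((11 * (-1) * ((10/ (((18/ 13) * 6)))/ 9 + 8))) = -0.05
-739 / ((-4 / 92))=16997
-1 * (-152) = 152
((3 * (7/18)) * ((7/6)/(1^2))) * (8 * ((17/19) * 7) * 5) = 340.99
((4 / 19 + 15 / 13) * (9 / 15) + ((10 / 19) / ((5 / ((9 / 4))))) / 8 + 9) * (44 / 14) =2140611 / 69160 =30.95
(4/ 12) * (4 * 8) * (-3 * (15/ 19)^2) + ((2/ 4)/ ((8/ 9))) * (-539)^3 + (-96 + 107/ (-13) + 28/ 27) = -178576263044477/ 2027376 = -88082458.83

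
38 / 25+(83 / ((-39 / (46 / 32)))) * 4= -41797 / 3900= -10.72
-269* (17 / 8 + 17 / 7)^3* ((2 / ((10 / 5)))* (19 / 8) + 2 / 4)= -73020.80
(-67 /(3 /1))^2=4489 /9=498.78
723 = 723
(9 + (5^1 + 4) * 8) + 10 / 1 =91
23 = 23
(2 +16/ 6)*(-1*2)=-28/ 3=-9.33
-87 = -87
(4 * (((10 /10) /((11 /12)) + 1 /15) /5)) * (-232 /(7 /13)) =-2304224 /5775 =-399.00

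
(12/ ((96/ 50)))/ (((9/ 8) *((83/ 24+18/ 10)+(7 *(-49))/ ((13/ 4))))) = -26000/ 469311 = -0.06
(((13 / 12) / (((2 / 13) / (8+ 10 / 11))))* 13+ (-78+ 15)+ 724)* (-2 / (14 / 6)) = -194905 / 154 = -1265.62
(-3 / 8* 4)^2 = 9 / 4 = 2.25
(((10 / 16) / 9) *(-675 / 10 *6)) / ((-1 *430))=45 / 688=0.07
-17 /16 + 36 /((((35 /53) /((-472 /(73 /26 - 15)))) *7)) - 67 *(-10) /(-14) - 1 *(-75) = 407048111 /1242640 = 327.57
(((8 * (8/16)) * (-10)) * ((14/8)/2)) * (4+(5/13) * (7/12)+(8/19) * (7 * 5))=-1967035/2964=-663.64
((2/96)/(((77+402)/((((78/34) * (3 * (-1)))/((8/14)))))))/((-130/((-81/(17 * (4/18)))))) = -15309/177191680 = -0.00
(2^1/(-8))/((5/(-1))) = 1/20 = 0.05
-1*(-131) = 131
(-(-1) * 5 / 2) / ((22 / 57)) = 6.48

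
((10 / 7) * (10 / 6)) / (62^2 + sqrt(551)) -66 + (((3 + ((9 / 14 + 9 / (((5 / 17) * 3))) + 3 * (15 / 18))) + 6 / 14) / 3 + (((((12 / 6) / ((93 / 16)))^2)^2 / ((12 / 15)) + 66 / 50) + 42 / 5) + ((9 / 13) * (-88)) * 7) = -239956841577952945564 / 502914032920292175 -10 * sqrt(551) / 62058297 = -477.13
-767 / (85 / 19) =-14573 / 85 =-171.45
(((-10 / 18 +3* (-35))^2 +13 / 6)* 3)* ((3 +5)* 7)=50549828 / 27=1872215.85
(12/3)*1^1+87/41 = 251/41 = 6.12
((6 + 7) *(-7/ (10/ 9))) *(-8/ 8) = 819/ 10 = 81.90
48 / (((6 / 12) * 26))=48 / 13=3.69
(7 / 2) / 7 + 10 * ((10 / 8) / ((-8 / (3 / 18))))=23 / 96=0.24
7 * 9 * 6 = 378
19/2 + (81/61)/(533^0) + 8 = 2297/122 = 18.83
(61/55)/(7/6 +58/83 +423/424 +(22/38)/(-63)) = 2569614264/6612133715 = 0.39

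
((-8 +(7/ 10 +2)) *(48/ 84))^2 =11236/ 1225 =9.17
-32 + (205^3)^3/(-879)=-639417840613205106253/879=-727437816397275433.73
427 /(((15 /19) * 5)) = 8113 /75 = 108.17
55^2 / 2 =3025 / 2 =1512.50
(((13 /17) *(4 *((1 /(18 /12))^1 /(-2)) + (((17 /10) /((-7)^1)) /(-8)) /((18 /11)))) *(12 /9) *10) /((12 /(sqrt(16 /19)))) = -172289 *sqrt(19) /732564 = -1.03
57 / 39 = 19 / 13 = 1.46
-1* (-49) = 49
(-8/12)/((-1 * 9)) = 2/27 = 0.07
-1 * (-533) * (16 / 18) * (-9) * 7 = -29848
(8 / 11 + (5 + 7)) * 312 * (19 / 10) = 82992 / 11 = 7544.73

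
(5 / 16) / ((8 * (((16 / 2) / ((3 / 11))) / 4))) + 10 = 28175 / 2816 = 10.01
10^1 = 10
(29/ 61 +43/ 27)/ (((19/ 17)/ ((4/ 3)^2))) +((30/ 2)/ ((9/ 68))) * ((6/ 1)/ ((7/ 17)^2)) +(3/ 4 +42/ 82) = 4015.16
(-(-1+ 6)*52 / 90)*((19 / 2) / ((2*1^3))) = -247 / 18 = -13.72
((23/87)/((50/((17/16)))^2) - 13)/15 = -723833353/835200000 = -0.87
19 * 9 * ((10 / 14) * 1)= 855 / 7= 122.14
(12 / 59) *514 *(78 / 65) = 37008 / 295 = 125.45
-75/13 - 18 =-309/13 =-23.77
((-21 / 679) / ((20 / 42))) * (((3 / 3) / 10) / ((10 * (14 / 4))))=-9 / 48500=-0.00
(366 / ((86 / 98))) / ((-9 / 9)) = -17934 / 43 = -417.07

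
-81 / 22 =-3.68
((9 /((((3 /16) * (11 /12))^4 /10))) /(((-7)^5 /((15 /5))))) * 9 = -40768634880 /246071287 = -165.68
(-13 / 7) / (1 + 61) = -13 / 434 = -0.03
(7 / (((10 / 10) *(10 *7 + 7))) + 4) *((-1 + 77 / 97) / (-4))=0.21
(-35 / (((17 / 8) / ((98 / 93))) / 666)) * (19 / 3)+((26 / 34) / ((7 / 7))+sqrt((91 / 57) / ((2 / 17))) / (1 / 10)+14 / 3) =-115733333 / 1581+5 * sqrt(176358) / 57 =-73165.78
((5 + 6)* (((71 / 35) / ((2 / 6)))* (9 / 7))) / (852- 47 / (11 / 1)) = 231957 / 2284625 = 0.10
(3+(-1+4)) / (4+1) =6 / 5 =1.20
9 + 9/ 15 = 48/ 5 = 9.60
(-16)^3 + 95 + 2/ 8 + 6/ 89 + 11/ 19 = -27056701/ 6764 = -4000.10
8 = 8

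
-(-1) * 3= 3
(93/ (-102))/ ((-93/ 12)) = 2/ 17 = 0.12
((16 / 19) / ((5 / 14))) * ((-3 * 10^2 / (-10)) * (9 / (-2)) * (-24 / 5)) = 145152 / 95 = 1527.92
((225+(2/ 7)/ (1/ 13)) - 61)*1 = 167.71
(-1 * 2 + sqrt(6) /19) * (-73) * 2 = 292 - 146 * sqrt(6) /19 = 273.18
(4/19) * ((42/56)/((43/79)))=237/817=0.29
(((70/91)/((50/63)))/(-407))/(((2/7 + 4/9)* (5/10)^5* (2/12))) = -381024/608465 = -0.63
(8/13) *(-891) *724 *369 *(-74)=140917309632/13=10839793048.62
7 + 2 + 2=11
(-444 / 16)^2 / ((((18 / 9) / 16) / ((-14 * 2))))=-172494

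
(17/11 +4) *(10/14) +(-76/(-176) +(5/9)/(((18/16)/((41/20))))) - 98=-210005/2268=-92.59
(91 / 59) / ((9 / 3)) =91 / 177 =0.51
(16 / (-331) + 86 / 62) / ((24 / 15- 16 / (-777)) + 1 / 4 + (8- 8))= 213472980 / 298277009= 0.72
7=7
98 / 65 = 1.51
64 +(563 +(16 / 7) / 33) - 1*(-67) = 160330 / 231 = 694.07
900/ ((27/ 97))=9700/ 3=3233.33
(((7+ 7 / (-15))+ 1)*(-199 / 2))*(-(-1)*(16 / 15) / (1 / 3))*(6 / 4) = -89948 / 25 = -3597.92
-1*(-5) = 5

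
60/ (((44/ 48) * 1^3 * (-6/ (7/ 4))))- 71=-991/ 11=-90.09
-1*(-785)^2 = -616225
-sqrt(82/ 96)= -sqrt(123)/ 12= -0.92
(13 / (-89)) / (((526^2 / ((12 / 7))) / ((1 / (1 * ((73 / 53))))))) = -2067 / 3145736951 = -0.00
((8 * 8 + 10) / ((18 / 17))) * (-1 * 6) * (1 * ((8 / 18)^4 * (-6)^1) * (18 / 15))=1288192 / 10935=117.80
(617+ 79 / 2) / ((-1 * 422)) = -1313 / 844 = -1.56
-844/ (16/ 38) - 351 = -4711/ 2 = -2355.50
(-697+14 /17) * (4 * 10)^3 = -757440000 /17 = -44555294.12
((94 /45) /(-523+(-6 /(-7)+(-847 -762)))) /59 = -329 /19803645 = -0.00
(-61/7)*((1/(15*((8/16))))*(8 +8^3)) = -12688/21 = -604.19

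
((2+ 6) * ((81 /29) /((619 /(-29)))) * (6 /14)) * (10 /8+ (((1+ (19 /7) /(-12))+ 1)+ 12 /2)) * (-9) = 1105164 /30331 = 36.44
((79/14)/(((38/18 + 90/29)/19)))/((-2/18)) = -3525849/19054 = -185.05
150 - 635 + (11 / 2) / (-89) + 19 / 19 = -86163 / 178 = -484.06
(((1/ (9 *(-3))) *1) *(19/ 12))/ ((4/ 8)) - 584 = -94627/ 162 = -584.12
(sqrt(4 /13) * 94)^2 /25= 108.75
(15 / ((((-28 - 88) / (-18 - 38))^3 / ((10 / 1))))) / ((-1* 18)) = -68600 / 73167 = -0.94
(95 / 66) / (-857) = -95 / 56562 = -0.00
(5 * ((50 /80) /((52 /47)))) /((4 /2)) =1175 /832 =1.41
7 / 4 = 1.75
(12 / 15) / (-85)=-4 / 425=-0.01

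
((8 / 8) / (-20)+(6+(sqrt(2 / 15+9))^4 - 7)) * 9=74131 / 100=741.31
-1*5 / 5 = -1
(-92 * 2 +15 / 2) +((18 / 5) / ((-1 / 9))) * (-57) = 16703 / 10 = 1670.30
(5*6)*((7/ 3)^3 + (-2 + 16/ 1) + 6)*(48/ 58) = 70640/ 87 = 811.95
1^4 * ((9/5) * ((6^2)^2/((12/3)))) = 583.20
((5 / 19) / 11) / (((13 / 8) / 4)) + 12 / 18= 5914 / 8151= 0.73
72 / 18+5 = 9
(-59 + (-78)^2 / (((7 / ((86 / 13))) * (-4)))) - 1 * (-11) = -10398 / 7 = -1485.43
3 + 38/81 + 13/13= 362/81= 4.47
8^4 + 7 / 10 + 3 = 40997 / 10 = 4099.70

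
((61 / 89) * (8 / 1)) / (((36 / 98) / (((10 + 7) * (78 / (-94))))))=-2642276 / 12549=-210.56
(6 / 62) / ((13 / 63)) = 0.47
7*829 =5803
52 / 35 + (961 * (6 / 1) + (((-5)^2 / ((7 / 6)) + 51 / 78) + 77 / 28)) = 10542019 / 1820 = 5792.32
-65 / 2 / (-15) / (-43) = -13 / 258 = -0.05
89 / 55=1.62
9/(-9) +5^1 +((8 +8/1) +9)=29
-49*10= -490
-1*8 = -8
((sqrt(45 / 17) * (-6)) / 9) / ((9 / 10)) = -20 * sqrt(85) / 153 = -1.21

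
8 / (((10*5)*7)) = 4 / 175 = 0.02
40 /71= 0.56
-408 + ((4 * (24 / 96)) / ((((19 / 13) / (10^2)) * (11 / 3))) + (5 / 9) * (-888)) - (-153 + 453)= -1182.67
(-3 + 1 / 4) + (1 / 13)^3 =-24163 / 8788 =-2.75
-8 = -8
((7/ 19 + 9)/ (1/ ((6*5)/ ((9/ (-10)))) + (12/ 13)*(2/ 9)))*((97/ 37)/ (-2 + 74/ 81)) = -681791175/ 5281639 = -129.09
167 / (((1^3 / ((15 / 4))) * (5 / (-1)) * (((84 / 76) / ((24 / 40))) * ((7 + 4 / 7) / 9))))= -85671 / 1060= -80.82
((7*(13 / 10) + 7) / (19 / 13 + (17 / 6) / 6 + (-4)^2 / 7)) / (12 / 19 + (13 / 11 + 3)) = 1198197 / 1511515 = 0.79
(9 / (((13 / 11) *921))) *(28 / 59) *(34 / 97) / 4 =0.00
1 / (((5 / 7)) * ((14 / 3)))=3 / 10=0.30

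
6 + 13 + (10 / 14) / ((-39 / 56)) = 701 / 39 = 17.97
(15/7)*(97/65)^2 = 28227/5915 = 4.77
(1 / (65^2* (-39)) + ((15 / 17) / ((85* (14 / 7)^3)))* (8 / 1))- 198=-9428261014 / 47619975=-197.99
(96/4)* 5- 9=111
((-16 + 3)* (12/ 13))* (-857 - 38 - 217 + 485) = 7524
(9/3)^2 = 9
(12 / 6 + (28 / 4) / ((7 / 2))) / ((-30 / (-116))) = 232 / 15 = 15.47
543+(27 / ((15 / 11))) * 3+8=3052 / 5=610.40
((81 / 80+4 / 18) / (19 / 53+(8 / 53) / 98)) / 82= 2308733 / 55202400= 0.04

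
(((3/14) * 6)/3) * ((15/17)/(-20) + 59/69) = 0.35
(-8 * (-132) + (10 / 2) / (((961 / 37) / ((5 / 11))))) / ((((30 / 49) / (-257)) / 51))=-2389979089981 / 105710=-22608826.88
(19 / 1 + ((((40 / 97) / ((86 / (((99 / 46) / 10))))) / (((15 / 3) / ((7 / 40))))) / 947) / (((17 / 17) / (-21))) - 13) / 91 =109018246647 / 1653443628200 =0.07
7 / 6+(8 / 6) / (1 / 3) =31 / 6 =5.17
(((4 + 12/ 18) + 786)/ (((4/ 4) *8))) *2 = 593/ 3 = 197.67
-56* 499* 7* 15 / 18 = -489020 / 3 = -163006.67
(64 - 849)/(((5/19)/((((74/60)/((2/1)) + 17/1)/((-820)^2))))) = -3153031/40344000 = -0.08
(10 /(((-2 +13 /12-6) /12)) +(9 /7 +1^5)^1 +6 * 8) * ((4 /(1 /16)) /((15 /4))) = 4898816 /8715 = 562.11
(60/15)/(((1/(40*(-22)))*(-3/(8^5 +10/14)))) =807421120/21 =38448624.76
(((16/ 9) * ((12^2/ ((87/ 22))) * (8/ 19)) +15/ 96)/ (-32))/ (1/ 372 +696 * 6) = -44951767/ 219126687488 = -0.00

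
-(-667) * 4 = 2668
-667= -667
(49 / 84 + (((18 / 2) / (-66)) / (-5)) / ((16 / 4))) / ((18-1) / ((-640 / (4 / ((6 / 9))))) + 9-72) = -6232 / 666963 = -0.01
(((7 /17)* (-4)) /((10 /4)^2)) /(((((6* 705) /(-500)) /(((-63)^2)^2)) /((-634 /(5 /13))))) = -3231471402432 /3995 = -808878949.29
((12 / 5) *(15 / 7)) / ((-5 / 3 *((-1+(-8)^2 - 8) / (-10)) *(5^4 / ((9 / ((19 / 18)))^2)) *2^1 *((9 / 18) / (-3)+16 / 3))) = 17006112 / 2692834375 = 0.01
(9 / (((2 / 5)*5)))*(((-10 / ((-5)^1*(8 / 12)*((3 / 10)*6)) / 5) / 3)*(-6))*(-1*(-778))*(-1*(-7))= -16338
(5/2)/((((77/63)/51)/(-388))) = -445230/11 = -40475.45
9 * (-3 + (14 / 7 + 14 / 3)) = 33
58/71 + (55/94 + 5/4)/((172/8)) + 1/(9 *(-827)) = 1926936451/2136007026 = 0.90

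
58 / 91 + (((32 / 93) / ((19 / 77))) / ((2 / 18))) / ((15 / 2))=619258 / 267995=2.31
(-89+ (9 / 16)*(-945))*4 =-2482.25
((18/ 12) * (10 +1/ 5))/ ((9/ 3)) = 51/ 10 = 5.10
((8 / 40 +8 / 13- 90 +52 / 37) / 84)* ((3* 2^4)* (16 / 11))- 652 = -724.96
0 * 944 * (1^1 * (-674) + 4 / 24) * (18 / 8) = 0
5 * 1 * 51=255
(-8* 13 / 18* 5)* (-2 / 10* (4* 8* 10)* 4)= 66560 / 9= 7395.56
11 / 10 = 1.10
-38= -38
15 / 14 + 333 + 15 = 349.07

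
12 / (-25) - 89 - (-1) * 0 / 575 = -2237 / 25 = -89.48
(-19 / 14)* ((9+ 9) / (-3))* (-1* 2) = -114 / 7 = -16.29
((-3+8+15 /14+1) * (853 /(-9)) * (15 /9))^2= 2201017225 /1764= 1247742.19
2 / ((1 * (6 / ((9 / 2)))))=3 / 2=1.50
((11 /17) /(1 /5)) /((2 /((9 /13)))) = 495 /442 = 1.12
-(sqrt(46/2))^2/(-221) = 23/221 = 0.10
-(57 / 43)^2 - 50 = -95699 / 1849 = -51.76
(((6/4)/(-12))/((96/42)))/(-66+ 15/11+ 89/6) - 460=-96769049/210368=-460.00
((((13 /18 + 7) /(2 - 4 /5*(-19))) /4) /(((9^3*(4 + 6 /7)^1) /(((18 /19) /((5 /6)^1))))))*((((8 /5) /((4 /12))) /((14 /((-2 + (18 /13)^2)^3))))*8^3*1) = -97642496 /27151017831405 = -0.00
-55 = -55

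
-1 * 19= -19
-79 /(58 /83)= -6557 /58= -113.05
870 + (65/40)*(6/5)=17439/20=871.95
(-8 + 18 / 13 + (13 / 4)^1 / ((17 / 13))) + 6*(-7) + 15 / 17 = -45.25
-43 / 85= -0.51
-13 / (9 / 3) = -13 / 3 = -4.33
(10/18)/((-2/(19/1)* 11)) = -95/198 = -0.48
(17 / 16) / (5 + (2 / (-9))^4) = 111537 / 525136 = 0.21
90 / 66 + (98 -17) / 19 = 5.63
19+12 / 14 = 139 / 7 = 19.86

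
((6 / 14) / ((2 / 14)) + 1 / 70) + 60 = 4411 / 70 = 63.01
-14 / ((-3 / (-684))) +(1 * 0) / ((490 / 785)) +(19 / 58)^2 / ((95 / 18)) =-3191.98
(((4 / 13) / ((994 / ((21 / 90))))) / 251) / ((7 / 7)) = 0.00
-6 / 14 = -3 / 7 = -0.43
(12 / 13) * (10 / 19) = 120 / 247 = 0.49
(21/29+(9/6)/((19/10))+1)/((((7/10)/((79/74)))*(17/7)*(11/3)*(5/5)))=1641225/3812369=0.43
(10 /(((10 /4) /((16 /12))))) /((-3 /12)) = -64 /3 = -21.33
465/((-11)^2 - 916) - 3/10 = -469/530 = -0.88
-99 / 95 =-1.04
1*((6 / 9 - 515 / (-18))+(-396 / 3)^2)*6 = 314159 / 3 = 104719.67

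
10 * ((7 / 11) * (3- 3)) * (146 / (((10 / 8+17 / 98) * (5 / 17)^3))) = 0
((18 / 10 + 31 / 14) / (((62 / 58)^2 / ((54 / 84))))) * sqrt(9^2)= 19142001 / 941780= 20.33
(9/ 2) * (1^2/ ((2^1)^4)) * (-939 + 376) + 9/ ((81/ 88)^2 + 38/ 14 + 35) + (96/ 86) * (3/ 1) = -154.76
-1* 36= -36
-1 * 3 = -3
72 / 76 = 0.95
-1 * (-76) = 76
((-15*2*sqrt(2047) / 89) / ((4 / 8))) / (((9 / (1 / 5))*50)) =-2*sqrt(2047) / 6675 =-0.01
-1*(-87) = 87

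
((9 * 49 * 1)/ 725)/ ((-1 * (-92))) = 441/ 66700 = 0.01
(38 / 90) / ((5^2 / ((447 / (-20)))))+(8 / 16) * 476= 1782169 / 7500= 237.62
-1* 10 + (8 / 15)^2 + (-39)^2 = 340039 / 225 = 1511.28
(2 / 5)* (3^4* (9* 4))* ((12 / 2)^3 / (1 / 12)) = 15116544 / 5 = 3023308.80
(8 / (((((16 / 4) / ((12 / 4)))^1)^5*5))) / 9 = 27 / 640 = 0.04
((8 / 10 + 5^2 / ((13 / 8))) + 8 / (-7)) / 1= 6844 / 455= 15.04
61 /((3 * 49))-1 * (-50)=7411 /147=50.41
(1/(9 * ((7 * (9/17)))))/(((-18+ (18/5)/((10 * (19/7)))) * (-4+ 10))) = -8075/28872774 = -0.00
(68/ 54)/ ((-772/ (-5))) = 85/ 10422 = 0.01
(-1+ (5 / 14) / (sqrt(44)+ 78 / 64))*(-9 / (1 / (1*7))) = 554157 / 8707-9216*sqrt(11) / 8707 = 60.13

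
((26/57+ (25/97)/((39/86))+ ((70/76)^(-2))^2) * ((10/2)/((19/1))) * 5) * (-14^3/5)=-2082986742176/1194955125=-1743.15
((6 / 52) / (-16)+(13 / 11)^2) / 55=69941 / 2768480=0.03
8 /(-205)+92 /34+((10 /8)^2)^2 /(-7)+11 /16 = 18770243 /6245120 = 3.01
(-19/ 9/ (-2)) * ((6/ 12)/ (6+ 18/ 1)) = 19/ 864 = 0.02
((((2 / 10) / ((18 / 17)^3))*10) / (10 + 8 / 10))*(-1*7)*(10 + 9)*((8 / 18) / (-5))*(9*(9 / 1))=653429 / 4374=149.39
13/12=1.08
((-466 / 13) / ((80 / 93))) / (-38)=1.10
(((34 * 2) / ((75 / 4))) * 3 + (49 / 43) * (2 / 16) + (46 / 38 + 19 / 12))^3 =310667145650619880751 / 117793118808000000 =2637.40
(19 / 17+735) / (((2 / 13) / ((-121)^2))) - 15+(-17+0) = 1190913037 / 17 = 70053708.06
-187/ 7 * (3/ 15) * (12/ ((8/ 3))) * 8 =-6732/ 35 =-192.34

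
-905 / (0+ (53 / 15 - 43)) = 13575 / 592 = 22.93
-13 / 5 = -2.60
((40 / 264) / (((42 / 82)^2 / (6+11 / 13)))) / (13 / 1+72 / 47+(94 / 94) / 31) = 217980313 / 802918116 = 0.27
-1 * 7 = -7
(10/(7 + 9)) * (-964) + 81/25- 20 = -30963/50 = -619.26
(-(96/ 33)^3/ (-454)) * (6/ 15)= 32768/ 1510685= 0.02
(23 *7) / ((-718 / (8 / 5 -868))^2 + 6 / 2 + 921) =755340516 / 4338219769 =0.17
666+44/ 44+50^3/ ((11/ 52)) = 591576.09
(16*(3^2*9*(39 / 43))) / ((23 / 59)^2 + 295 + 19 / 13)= 762422544 / 192391331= 3.96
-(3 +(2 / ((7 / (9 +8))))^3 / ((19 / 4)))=-176767 / 6517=-27.12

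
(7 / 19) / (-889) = -1 / 2413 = -0.00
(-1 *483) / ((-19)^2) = -483 / 361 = -1.34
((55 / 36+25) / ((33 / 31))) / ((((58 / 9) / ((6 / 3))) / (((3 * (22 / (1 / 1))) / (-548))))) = -29605 / 31784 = -0.93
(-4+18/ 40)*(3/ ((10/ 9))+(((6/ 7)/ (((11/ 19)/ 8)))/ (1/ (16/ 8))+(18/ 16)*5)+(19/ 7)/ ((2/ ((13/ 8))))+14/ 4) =-16496637/ 123200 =-133.90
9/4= 2.25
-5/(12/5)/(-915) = 5/2196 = 0.00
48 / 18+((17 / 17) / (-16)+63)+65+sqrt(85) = sqrt(85)+6269 / 48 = 139.82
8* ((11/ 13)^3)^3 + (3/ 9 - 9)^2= 7338413809900/ 95440494357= 76.89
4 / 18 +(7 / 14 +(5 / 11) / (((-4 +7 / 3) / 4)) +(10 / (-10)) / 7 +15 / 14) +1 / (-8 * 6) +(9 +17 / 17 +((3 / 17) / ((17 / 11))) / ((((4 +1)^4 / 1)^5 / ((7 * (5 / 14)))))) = 644143543243408386077 / 61119689941406250000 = 10.54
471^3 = 104487111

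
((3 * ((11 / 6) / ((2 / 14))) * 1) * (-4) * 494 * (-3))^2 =52088019984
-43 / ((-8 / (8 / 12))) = 43 / 12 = 3.58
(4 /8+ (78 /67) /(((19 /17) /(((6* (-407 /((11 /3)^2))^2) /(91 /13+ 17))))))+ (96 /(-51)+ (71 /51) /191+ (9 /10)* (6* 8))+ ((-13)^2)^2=216373844307388 /7502177265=28841.47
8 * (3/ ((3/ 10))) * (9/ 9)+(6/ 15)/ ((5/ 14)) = 2028/ 25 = 81.12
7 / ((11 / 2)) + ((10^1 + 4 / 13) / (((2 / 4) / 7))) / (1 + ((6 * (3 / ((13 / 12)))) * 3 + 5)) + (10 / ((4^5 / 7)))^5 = 49258139989805425 / 12771927068246016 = 3.86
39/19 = 2.05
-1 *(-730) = 730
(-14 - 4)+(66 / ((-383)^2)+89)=10414985 / 146689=71.00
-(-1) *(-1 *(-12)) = 12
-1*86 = -86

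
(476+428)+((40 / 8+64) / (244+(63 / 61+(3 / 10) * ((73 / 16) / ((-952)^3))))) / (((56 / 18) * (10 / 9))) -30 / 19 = 35382367063620125722 / 39204729641689219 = 902.50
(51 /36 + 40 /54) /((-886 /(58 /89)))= -6757 /4258116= -0.00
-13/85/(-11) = 13/935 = 0.01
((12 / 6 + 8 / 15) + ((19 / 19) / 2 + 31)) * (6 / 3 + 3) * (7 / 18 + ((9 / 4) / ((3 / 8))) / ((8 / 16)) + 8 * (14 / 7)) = 521731 / 108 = 4830.84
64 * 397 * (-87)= -2210496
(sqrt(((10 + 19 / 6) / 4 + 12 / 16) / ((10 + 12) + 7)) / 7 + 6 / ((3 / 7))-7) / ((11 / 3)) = sqrt(16878) / 8932 + 21 / 11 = 1.92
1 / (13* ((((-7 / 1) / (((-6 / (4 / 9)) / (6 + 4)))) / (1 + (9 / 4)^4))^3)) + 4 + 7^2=63.42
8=8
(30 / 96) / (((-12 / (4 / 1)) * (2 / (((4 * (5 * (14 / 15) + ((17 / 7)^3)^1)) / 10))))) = -19541 / 49392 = -0.40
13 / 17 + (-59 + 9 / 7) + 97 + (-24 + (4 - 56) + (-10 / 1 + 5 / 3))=-15809 / 357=-44.28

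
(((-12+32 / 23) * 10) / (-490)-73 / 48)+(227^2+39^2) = 2869722241 / 54096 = 53048.70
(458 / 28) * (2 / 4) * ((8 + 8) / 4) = 229 / 7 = 32.71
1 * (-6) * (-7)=42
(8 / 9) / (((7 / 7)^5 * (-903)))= -8 / 8127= -0.00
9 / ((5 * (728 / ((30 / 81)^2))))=5 / 14742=0.00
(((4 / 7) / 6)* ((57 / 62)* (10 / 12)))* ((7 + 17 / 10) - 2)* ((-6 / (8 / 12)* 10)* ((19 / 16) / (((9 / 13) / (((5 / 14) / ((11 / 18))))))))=-44.10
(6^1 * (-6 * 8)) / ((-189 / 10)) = 320 / 21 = 15.24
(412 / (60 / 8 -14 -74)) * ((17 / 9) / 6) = -7004 / 4347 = -1.61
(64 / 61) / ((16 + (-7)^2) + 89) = 32 / 4697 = 0.01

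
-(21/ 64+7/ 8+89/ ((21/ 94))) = -537041/ 1344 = -399.58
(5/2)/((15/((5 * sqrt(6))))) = 5 * sqrt(6)/6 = 2.04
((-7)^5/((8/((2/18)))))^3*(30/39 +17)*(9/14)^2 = -7460453801339/79872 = -93405120.71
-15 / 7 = -2.14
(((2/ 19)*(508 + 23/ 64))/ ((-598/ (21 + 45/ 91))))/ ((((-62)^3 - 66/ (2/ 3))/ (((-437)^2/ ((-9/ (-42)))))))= 2317500585/ 322353304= 7.19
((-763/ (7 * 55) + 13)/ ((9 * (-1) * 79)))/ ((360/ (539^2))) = -12.51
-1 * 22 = -22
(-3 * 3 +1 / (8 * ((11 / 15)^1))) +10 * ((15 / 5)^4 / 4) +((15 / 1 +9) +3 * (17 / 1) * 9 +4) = 59899 / 88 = 680.67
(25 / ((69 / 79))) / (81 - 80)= 1975 / 69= 28.62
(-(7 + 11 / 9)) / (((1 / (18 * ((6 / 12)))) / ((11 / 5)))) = -814 / 5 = -162.80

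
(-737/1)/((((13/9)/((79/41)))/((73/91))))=-38252511/48503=-788.66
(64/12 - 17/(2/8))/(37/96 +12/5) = -30080/1337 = -22.50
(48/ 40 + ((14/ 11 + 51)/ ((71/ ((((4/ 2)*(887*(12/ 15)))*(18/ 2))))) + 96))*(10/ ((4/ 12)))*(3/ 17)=50299.36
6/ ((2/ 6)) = 18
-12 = -12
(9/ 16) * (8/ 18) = 1/ 4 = 0.25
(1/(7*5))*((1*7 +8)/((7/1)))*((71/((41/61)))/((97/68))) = 883524/194873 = 4.53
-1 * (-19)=19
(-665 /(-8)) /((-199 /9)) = -5985 /1592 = -3.76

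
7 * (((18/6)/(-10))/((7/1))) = -3/10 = -0.30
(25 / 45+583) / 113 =5252 / 1017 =5.16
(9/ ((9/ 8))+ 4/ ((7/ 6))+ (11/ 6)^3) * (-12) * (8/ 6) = -53194/ 189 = -281.45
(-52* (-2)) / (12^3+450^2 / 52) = 1352 / 73089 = 0.02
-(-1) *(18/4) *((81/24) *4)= 243/4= 60.75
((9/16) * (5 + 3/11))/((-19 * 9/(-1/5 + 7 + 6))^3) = -950272/763921125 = -0.00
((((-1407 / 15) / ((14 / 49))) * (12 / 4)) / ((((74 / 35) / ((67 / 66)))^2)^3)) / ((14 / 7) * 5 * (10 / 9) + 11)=-109183738509617611634375 / 200065977128197771075584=-0.55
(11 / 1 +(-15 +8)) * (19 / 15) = 76 / 15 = 5.07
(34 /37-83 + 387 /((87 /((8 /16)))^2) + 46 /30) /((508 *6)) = -150360391 /5690676960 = -0.03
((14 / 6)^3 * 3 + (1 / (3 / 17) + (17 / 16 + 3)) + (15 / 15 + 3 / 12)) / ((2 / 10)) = 35345 / 144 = 245.45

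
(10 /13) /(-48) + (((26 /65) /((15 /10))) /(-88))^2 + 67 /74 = 93173987 /104761800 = 0.89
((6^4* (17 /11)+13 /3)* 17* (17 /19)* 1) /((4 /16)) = 122124.85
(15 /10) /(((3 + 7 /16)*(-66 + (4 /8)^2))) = -96 /14465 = -0.01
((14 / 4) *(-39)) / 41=-273 / 82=-3.33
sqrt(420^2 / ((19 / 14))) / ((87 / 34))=140.90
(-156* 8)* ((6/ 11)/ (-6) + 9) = -122304/ 11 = -11118.55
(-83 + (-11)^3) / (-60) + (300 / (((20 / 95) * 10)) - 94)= 1081 / 15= 72.07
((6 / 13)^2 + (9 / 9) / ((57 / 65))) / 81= 13037 / 780273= 0.02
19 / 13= 1.46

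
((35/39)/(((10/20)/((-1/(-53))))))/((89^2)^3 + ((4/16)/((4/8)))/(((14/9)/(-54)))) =0.00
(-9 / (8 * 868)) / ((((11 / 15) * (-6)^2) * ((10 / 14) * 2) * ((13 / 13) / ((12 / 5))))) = -9 / 109120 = -0.00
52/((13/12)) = 48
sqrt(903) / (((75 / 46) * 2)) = 9.22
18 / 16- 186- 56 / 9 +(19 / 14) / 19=-96277 / 504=-191.03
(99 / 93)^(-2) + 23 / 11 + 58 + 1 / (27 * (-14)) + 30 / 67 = 188213633 / 3064446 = 61.42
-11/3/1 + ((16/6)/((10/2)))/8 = -18/5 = -3.60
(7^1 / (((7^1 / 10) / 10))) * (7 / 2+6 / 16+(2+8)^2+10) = 22775 / 2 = 11387.50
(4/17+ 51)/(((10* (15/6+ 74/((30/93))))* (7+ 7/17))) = 871/292194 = 0.00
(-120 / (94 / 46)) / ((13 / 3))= -8280 / 611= -13.55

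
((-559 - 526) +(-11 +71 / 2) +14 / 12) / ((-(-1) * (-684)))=1589 / 1026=1.55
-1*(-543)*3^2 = 4887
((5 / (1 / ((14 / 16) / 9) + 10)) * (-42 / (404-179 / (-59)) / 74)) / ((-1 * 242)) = 2891 / 2035620268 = 0.00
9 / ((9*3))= 1 / 3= 0.33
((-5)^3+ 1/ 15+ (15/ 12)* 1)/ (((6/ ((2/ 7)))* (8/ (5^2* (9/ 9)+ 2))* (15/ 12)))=-22263/ 1400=-15.90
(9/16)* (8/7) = 9/14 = 0.64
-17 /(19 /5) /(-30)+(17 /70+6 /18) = 1447 /1995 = 0.73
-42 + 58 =16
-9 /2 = -4.50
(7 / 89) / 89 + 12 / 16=23791 / 31684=0.75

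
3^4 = 81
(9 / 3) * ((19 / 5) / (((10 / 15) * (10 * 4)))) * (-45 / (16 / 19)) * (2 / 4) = -29241 / 2560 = -11.42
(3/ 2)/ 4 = 0.38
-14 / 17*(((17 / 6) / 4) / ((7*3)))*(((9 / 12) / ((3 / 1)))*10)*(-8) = 5 / 9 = 0.56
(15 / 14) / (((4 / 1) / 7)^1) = 15 / 8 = 1.88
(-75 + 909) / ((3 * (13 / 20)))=5560 / 13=427.69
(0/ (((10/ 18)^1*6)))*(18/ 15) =0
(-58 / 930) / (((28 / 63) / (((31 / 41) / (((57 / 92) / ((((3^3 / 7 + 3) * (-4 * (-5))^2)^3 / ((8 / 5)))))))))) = -590118912000000 / 267197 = -2208553658.91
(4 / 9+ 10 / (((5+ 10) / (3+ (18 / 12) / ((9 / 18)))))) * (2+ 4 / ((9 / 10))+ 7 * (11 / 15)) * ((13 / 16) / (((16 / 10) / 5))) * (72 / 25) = 6773 / 18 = 376.28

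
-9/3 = -3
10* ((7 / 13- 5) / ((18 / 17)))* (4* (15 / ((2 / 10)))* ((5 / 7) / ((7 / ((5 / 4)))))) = -3081250 / 1911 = -1612.38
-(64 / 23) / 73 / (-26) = 32 / 21827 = 0.00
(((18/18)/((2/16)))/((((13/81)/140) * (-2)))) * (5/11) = -226800/143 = -1586.01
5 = 5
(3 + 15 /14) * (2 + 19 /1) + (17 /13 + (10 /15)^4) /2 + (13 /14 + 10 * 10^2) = 16027225 /14742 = 1087.18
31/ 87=0.36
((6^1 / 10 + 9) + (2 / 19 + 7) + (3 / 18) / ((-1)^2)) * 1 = 9617 / 570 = 16.87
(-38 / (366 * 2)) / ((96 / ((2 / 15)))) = -19 / 263520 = -0.00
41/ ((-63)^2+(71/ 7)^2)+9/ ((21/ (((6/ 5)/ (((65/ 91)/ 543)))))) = 1950178253/ 4988050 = 390.97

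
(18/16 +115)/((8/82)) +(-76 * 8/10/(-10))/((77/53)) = 73579117/61600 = 1194.47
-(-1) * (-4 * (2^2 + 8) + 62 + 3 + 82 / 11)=269 / 11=24.45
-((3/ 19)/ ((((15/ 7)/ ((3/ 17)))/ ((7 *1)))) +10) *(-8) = 130376/ 1615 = 80.73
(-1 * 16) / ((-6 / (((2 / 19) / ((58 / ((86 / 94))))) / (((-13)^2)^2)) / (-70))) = -24080 / 2218932651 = -0.00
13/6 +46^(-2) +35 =235937/6348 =37.17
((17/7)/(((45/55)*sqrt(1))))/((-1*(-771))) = 0.00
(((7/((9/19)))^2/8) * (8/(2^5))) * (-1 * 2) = -17689/1296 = -13.65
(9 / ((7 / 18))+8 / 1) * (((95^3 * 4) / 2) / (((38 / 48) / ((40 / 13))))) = 207555164.84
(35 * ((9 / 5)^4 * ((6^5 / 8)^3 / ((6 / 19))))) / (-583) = -133557789695904 / 72875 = -1832696942.65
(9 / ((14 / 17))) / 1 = 10.93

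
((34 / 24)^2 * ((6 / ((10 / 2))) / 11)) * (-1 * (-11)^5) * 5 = 4231249 / 24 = 176302.04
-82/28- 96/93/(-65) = -82167/28210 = -2.91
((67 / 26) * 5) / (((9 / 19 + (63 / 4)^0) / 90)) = 286425 / 364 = 786.88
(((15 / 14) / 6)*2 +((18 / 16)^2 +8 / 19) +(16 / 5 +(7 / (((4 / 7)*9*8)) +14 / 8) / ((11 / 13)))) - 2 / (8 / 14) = 16908853 / 4213440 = 4.01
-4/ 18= -2/ 9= -0.22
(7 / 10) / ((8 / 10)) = 7 / 8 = 0.88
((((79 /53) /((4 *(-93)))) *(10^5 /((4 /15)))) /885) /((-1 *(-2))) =-246875 /290811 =-0.85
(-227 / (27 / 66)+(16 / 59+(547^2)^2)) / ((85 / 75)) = 78993551582.10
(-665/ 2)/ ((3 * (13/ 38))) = -12635/ 39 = -323.97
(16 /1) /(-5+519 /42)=224 /103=2.17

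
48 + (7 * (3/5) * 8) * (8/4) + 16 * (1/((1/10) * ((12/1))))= 1928/15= 128.53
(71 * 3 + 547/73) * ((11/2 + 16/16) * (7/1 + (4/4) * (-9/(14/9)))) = 889304/511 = 1740.32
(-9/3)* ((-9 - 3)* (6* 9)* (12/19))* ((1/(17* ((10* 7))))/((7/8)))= 93312/79135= 1.18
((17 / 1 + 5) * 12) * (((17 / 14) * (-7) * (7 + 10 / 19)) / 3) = -106964 / 19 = -5629.68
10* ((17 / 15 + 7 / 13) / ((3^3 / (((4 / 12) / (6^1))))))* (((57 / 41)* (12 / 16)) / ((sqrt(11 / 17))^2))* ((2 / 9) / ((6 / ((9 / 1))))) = 52649 / 2849418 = 0.02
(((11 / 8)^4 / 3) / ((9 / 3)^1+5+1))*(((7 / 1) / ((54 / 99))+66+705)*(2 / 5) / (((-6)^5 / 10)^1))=-68856623 / 1289945088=-0.05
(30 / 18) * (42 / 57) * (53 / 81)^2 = 196630 / 373977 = 0.53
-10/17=-0.59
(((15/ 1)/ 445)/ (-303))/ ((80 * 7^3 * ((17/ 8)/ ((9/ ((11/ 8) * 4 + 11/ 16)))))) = -8/ 2882817245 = -0.00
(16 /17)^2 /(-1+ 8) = 256 /2023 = 0.13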